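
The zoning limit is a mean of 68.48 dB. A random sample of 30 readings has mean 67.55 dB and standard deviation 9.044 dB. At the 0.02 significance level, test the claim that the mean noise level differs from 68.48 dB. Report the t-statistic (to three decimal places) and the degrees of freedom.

t = -0.563, df = 29

H0: μ = 68.48; H1: μ ≠ 68.48 (one-sample t-test, two-sided).
t = (x̄ − μ₀)/(s/√n) = (67.55 − 68.48)/(9.044/√30) = -0.563
df = n − 1 = 29
Two-sided p-value ≈ 0.578
Since p ≈ 0.578 > α = 0.02, fail to reject H0; the data do not provide sufficient evidence against H0.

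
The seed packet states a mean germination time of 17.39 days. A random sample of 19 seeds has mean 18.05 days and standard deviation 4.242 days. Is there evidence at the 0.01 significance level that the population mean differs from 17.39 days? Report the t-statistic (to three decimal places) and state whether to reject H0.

t = 0.678; fail to reject H0

H0: μ = 17.39; H1: μ ≠ 17.39 (one-sample t-test, two-sided).
t = (x̄ − μ₀)/(s/√n) = (18.05 − 17.39)/(4.242/√19) = 0.678
df = n − 1 = 18
Two-sided p-value ≈ 0.5063
Since p ≈ 0.5063 > α = 0.01, fail to reject H0; the data do not provide sufficient evidence against H0.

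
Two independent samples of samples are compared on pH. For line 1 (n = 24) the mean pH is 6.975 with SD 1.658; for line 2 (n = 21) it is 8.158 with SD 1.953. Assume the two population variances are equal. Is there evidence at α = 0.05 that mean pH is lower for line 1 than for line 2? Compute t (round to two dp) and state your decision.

Let group 1 = line 1, group 2 = line 2. H0: μ_1 = μ_2; H1: μ_1 < μ_2 (two-sample pooled-variance t-test, left-tailed).
s_p² = [(24−1)·1.658² + (21−1)·1.953²]/(24+21−2) = 3.24443
t = (6.975 − 8.158)/√[3.24443·(1/24 + 1/21)] = -2.20
df = n₁ + n₂ − 2 = 43
p-value = P(T ≤ -2.20) ≈ 0.0167
Since p ≈ 0.0167 < α = 0.05, reject H0; the evidence is statistically significant.

t = -2.20; reject H0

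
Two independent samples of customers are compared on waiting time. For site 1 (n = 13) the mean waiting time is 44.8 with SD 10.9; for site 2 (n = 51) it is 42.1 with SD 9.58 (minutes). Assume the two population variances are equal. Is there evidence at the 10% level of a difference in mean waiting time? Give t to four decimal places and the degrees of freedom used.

Let group 1 = site 1, group 2 = site 2. H0: μ_1 = μ_2; H1: μ_1 ≠ μ_2 (two-sample pooled-variance t-test, two-sided).
s_p² = [(13−1)·10.9² + (51−1)·9.58²]/(13+51−2) = 97.0087
t = (44.8 − 42.1)/√[97.0087·(1/13 + 1/51)] = 0.8823
df = n₁ + n₂ − 2 = 62
Two-sided p-value ≈ 0.381
Since p ≈ 0.381 > α = 0.1, fail to reject H0; the evidence is not statistically significant.

t = 0.8823, df = 62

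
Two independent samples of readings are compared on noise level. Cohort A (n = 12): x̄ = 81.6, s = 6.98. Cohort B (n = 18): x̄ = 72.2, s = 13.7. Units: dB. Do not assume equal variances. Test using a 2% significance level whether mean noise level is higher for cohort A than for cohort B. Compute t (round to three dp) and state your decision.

t = 2.470; reject H0

Let group 1 = cohort A, group 2 = cohort B. H0: μ_1 = μ_2; H1: μ_1 > μ_2 (Welch's two-sample t-test, right-tailed).
t = (x̄_1 − x̄_2)/√(s_1²/n_1 + s_2²/n_2) = (81.6 − 72.2)/√(6.98²/12 + 13.7²/18) = 2.470
Welch–Satterthwaite df ≈ 26.59
p-value = P(T ≥ 2.470) ≈ 0.0101
Since p ≈ 0.0101 < α = 0.02, reject H0; the data support H1.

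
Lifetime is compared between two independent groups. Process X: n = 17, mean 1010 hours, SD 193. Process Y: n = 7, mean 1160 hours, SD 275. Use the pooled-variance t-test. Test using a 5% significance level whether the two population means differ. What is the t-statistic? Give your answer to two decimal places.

-1.53

Let group 1 = process X, group 2 = process Y. H0: μ_1 = μ_2; H1: μ_1 ≠ μ_2 (two-sample pooled-variance t-test, two-sided).
s_p² = [(17−1)·193² + (7−1)·275²]/(17+7−2) = 47715.2
t = (1010 − 1160)/√[47715.2·(1/17 + 1/7)] = -1.53
df = n₁ + n₂ − 2 = 22
Two-sided p-value ≈ 0.1405
Since p ≈ 0.1405 > α = 0.05, fail to reject H0; the data do not provide sufficient evidence against H0.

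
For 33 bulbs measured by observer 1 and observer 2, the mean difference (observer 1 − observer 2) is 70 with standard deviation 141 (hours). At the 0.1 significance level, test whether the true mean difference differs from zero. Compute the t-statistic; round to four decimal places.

2.8519

H0: μ_d = 0; H1: μ_d ≠ 0 (paired t-test on the differences, two-sided).
t = d̄/(s_d/√n) = 70/(141/√33) = 2.8519
df = n − 1 = 32
Two-sided p-value ≈ 0.0076
Since p ≈ 0.0076 < α = 0.1, reject H0; the data support H1.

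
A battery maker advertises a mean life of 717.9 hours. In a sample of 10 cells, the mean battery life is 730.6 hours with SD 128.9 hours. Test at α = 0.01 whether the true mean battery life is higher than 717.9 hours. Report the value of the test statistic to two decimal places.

0.31

H0: μ = 717.9; H1: μ > 717.9 (one-sample t-test, right-tailed).
t = (x̄ − μ₀)/(s/√n) = (730.6 − 717.9)/(128.9/√10) = 0.31
df = n − 1 = 9
p-value = P(T ≥ 0.31) ≈ 0.3812
Since p ≈ 0.3812 > α = 0.01, fail to reject H0; the evidence is not statistically significant.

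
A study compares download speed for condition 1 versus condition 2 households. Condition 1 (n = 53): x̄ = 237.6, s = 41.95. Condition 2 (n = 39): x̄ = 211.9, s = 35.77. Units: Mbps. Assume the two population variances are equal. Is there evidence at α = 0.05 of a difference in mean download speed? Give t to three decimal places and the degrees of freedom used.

Let group 1 = condition 1, group 2 = condition 2. H0: μ_1 = μ_2; H1: μ_1 ≠ μ_2 (two-sample pooled-variance t-test, two-sided).
s_p² = [(53−1)·41.95² + (39−1)·35.77²]/(53+39−2) = 1557.01
t = (237.6 − 211.9)/√[1557.01·(1/53 + 1/39)] = 3.087
df = n₁ + n₂ − 2 = 90
Two-sided p-value ≈ 0.0027
Since p ≈ 0.0027 < α = 0.05, reject H0; the evidence is statistically significant.

t = 3.087, df = 90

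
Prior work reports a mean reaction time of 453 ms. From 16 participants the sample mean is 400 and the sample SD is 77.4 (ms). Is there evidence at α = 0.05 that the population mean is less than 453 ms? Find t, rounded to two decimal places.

-2.74

H0: μ = 453; H1: μ < 453 (one-sample t-test, left-tailed).
t = (x̄ − μ₀)/(s/√n) = (400 − 453)/(77.4/√16) = -2.74
df = n − 1 = 15
p-value = P(T ≤ -2.74) ≈ 0.008
Since p ≈ 0.008 < α = 0.05, reject H0; the data support H1.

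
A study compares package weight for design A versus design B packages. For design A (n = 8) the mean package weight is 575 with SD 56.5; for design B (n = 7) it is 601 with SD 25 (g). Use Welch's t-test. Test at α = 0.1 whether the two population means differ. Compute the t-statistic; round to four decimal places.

Let group 1 = design A, group 2 = design B. H0: μ_1 = μ_2; H1: μ_1 ≠ μ_2 (Welch's two-sample t-test, two-sided).
t = (x̄_1 − x̄_2)/√(s_1²/n_1 + s_2²/n_2) = (575 − 601)/√(56.5²/8 + 25²/7) = -1.1766
Welch–Satterthwaite df ≈ 9.90
Two-sided p-value ≈ 0.2669
Since p ≈ 0.2669 > α = 0.1, fail to reject H0; the data do not provide sufficient evidence against H0.

-1.1766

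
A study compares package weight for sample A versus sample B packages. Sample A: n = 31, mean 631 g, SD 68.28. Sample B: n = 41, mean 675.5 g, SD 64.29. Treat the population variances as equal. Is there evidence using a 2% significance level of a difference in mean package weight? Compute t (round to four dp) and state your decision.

Let group 1 = sample A, group 2 = sample B. H0: μ_1 = μ_2; H1: μ_1 ≠ μ_2 (two-sample pooled-variance t-test, two-sided).
s_p² = [(31−1)·68.28² + (41−1)·64.29²]/(31+41−2) = 4359.9
t = (631 − 675.5)/√[4359.9·(1/31 + 1/41)] = -2.8316
df = n₁ + n₂ − 2 = 70
Two-sided p-value ≈ 0.0060
Since p ≈ 0.0060 < α = 0.02, reject H0; the data support H1.

t = -2.8316; reject H0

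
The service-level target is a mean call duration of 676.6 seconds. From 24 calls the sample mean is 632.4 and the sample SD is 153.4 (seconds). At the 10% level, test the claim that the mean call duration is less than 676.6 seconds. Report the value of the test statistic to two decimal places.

-1.41

H0: μ = 676.6; H1: μ < 676.6 (one-sample t-test, left-tailed).
t = (x̄ − μ₀)/(s/√n) = (632.4 − 676.6)/(153.4/√24) = -1.41
df = n − 1 = 23
p-value = P(T ≤ -1.41) ≈ 0.086
Since p ≈ 0.086 < α = 0.1, reject H0; the data support H1.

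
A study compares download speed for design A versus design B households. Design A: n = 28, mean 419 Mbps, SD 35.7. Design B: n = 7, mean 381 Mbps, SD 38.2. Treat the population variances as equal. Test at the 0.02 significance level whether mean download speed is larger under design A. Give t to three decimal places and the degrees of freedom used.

Let group 1 = design A, group 2 = design B. H0: μ_1 = μ_2; H1: μ_1 > μ_2 (two-sample pooled-variance t-test, right-tailed).
s_p² = [(28−1)·35.7² + (7−1)·38.2²]/(28+7−2) = 1308.08
t = (419 − 381)/√[1308.08·(1/28 + 1/7)] = 2.486
df = n₁ + n₂ − 2 = 33
p-value = P(T ≥ 2.486) ≈ 0.0091
Since p ≈ 0.0091 < α = 0.02, reject H0; the data support H1.

t = 2.486, df = 33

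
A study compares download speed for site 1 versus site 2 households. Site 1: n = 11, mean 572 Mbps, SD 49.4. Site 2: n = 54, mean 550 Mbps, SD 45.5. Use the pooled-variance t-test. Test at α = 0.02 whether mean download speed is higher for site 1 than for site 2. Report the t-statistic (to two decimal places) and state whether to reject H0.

Let group 1 = site 1, group 2 = site 2. H0: μ_1 = μ_2; H1: μ_1 > μ_2 (two-sample pooled-variance t-test, right-tailed).
s_p² = [(11−1)·49.4² + (54−1)·45.5²]/(11+54−2) = 2129
t = (572 − 550)/√[2129·(1/11 + 1/54)] = 1.44
df = n₁ + n₂ − 2 = 63
p-value = P(T ≥ 1.44) ≈ 0.0772
Since p ≈ 0.0772 > α = 0.02, fail to reject H0; the data do not provide sufficient evidence against H0.

t = 1.44; fail to reject H0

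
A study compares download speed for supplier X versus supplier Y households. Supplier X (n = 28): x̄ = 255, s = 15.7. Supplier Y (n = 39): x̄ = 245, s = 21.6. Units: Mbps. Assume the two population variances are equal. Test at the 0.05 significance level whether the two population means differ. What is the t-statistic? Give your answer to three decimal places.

2.084

Let group 1 = supplier X, group 2 = supplier Y. H0: μ_1 = μ_2; H1: μ_1 ≠ μ_2 (two-sample pooled-variance t-test, two-sided).
s_p² = [(28−1)·15.7² + (39−1)·21.6²]/(28+39−2) = 375.146
t = (255 − 245)/√[375.146·(1/28 + 1/39)] = 2.084
df = n₁ + n₂ − 2 = 65
Two-sided p-value ≈ 0.041
Since p ≈ 0.041 < α = 0.05, reject H0; the evidence is statistically significant.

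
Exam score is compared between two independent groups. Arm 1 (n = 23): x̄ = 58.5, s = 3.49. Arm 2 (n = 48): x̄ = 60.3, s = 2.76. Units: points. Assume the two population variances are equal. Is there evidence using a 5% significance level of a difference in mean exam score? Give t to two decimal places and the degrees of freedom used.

Let group 1 = arm 1, group 2 = arm 2. H0: μ_1 = μ_2; H1: μ_1 ≠ μ_2 (two-sample pooled-variance t-test, two-sided).
s_p² = [(23−1)·3.49² + (48−1)·2.76²]/(23+48−2) = 9.07231
t = (58.5 − 60.3)/√[9.07231·(1/23 + 1/48)] = -2.36
df = n₁ + n₂ − 2 = 69
Two-sided p-value ≈ 0.0213
Since p ≈ 0.0213 < α = 0.05, reject H0; the evidence is statistically significant.

t = -2.36, df = 69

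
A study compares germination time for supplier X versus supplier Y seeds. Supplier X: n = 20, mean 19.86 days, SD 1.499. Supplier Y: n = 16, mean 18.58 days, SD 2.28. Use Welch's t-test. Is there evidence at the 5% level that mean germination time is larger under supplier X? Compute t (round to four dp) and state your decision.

t = 1.9357; reject H0

Let group 1 = supplier X, group 2 = supplier Y. H0: μ_1 = μ_2; H1: μ_1 > μ_2 (Welch's two-sample t-test, right-tailed).
t = (x̄_1 − x̄_2)/√(s_1²/n_1 + s_2²/n_2) = (19.86 − 18.58)/√(1.499²/20 + 2.28²/16) = 1.9357
Welch–Satterthwaite df ≈ 24.82
p-value = P(T ≥ 1.9357) ≈ 0.0322
Since p ≈ 0.0322 < α = 0.05, reject H0; the data support H1.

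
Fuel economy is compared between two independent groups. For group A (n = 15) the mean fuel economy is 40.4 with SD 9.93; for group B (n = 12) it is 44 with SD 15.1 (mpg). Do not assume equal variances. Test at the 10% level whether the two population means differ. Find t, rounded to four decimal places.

Let group 1 = group A, group 2 = group B. H0: μ_1 = μ_2; H1: μ_1 ≠ μ_2 (Welch's two-sample t-test, two-sided).
t = (x̄_1 − x̄_2)/√(s_1²/n_1 + s_2²/n_2) = (40.4 − 44)/√(9.93²/15 + 15.1²/12) = -0.7119
Welch–Satterthwaite df ≈ 18.21
Two-sided p-value ≈ 0.4856
Since p ≈ 0.4856 > α = 0.1, fail to reject H0; the data do not provide sufficient evidence against H0.

-0.7119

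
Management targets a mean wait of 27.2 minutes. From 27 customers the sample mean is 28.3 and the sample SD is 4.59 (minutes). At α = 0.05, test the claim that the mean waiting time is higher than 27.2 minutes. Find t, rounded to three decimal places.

H0: μ = 27.2; H1: μ > 27.2 (one-sample t-test, right-tailed).
t = (x̄ − μ₀)/(s/√n) = (28.3 − 27.2)/(4.59/√27) = 1.245
df = n − 1 = 26
p-value = P(T ≥ 1.245) ≈ 0.112
Since p ≈ 0.112 > α = 0.05, fail to reject H0; the data do not provide sufficient evidence against H0.

1.245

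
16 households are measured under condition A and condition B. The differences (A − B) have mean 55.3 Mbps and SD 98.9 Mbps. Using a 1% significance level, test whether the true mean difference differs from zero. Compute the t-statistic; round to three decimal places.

H0: μ_d = 0; H1: μ_d ≠ 0 (paired t-test on the differences, two-sided).
t = d̄/(s_d/√n) = 55.3/(98.9/√16) = 2.237
df = n − 1 = 15
Two-sided p-value ≈ 0.041
Since p ≈ 0.041 > α = 0.01, fail to reject H0; the data do not provide sufficient evidence against H0.

2.237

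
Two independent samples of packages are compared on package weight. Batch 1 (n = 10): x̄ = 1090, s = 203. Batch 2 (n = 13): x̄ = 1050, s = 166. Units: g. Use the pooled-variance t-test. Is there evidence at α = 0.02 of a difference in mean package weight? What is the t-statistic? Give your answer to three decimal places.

Let group 1 = batch 1, group 2 = batch 2. H0: μ_1 = μ_2; H1: μ_1 ≠ μ_2 (two-sample pooled-variance t-test, two-sided).
s_p² = [(10−1)·203² + (13−1)·166²]/(10+13−2) = 33407.3
t = (1090 − 1050)/√[33407.3·(1/10 + 1/13)] = 0.520
df = n₁ + n₂ − 2 = 21
Two-sided p-value ≈ 0.608
Since p ≈ 0.608 > α = 0.02, fail to reject H0; the data do not provide sufficient evidence against H0.

0.520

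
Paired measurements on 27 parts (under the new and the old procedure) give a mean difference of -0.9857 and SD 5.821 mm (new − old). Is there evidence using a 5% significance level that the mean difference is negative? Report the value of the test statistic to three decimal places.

H0: μ_d = 0; H1: μ_d < 0 (paired t-test on the differences, left-tailed).
t = d̄/(s_d/√n) = -0.9857/(5.821/√27) = -0.880
df = n − 1 = 26
p-value = P(T ≤ -0.880) ≈ 0.1935
Since p ≈ 0.1935 > α = 0.05, fail to reject H0; the evidence is not statistically significant.

-0.880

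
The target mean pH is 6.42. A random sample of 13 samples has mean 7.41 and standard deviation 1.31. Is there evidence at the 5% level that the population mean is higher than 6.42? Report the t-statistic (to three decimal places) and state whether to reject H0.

H0: μ = 6.42; H1: μ > 6.42 (one-sample t-test, right-tailed).
t = (x̄ − μ₀)/(s/√n) = (7.41 − 6.42)/(1.31/√13) = 2.725
df = n − 1 = 12
p-value = P(T ≥ 2.725) ≈ 0.009
Since p ≈ 0.009 < α = 0.05, reject H0; the data support H1.

t = 2.725; reject H0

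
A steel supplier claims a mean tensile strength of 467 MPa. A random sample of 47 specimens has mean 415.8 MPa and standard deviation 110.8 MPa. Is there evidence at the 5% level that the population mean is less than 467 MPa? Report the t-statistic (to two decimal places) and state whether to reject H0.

H0: μ = 467; H1: μ < 467 (one-sample t-test, left-tailed).
t = (x̄ − μ₀)/(s/√n) = (415.8 − 467)/(110.8/√47) = -3.17
df = n − 1 = 46
p-value = P(T ≤ -3.17) ≈ 0.0014
Since p ≈ 0.0014 < α = 0.05, reject H0; the evidence is statistically significant.

t = -3.17; reject H0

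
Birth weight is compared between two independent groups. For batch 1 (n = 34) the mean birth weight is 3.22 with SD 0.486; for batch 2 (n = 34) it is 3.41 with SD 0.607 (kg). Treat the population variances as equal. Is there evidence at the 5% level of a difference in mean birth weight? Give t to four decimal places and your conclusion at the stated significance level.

Let group 1 = batch 1, group 2 = batch 2. H0: μ_1 = μ_2; H1: μ_1 ≠ μ_2 (two-sample pooled-variance t-test, two-sided).
s_p² = [(34−1)·0.486² + (34−1)·0.607²]/(34+34−2) = 0.302322
t = (3.22 − 3.41)/√[0.302322·(1/34 + 1/34)] = -1.4248
df = n₁ + n₂ − 2 = 66
Two-sided p-value ≈ 0.1589
Since p ≈ 0.1589 > α = 0.05, fail to reject H0; the data do not provide sufficient evidence against H0.

t = -1.4248; fail to reject H0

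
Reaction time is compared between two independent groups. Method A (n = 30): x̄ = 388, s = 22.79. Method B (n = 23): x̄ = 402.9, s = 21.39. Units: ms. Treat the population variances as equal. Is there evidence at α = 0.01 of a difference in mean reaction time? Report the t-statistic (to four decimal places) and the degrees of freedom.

Let group 1 = method A, group 2 = method B. H0: μ_1 = μ_2; H1: μ_1 ≠ μ_2 (two-sample pooled-variance t-test, two-sided).
s_p² = [(30−1)·22.79² + (23−1)·21.39²]/(30+23−2) = 492.703
t = (388 − 402.9)/√[492.703·(1/30 + 1/23)] = -2.4220
df = n₁ + n₂ − 2 = 51
Two-sided p-value ≈ 0.0190
Since p ≈ 0.0190 > α = 0.01, fail to reject H0; the data do not provide sufficient evidence against H0.

t = -2.4220, df = 51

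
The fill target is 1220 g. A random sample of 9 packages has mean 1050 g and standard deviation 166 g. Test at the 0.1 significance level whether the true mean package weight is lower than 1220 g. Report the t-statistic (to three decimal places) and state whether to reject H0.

H0: μ = 1220; H1: μ < 1220 (one-sample t-test, left-tailed).
t = (x̄ − μ₀)/(s/√n) = (1050 − 1220)/(166/√9) = -3.072
df = n − 1 = 8
p-value = P(T ≤ -3.072) ≈ 0.008
Since p ≈ 0.008 < α = 0.1, reject H0; the evidence is statistically significant.

t = -3.072; reject H0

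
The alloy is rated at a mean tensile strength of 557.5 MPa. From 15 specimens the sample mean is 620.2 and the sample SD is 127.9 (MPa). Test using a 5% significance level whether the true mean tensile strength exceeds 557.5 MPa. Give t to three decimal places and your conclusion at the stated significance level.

t = 1.899; reject H0

H0: μ = 557.5; H1: μ > 557.5 (one-sample t-test, right-tailed).
t = (x̄ − μ₀)/(s/√n) = (620.2 − 557.5)/(127.9/√15) = 1.899
df = n − 1 = 14
p-value = P(T ≥ 1.899) ≈ 0.039
Since p ≈ 0.039 < α = 0.05, reject H0; the evidence is statistically significant.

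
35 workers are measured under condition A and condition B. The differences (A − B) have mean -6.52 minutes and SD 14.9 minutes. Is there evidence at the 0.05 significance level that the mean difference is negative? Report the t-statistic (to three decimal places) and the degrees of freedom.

t = -2.589, df = 34

H0: μ_d = 0; H1: μ_d < 0 (paired t-test on the differences, left-tailed).
t = d̄/(s_d/√n) = -6.52/(14.9/√35) = -2.589
df = n − 1 = 34
p-value = P(T ≤ -2.589) ≈ 0.007
Since p ≈ 0.007 < α = 0.05, reject H0; the evidence is statistically significant.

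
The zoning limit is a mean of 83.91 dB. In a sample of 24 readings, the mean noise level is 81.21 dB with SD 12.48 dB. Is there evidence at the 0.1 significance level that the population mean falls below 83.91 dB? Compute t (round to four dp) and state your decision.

t = -1.0599; fail to reject H0

H0: μ = 83.91; H1: μ < 83.91 (one-sample t-test, left-tailed).
t = (x̄ − μ₀)/(s/√n) = (81.21 − 83.91)/(12.48/√24) = -1.0599
df = n − 1 = 23
p-value = P(T ≤ -1.0599) ≈ 0.150
Since p ≈ 0.150 > α = 0.1, fail to reject H0; the data do not provide sufficient evidence against H0.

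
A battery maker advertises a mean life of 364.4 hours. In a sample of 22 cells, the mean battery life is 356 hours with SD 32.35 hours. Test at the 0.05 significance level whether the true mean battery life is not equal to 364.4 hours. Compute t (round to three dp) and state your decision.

t = -1.218; fail to reject H0

H0: μ = 364.4; H1: μ ≠ 364.4 (one-sample t-test, two-sided).
t = (x̄ − μ₀)/(s/√n) = (356 − 364.4)/(32.35/√22) = -1.218
df = n − 1 = 21
Two-sided p-value ≈ 0.237
Since p ≈ 0.237 > α = 0.05, fail to reject H0; the evidence is not statistically significant.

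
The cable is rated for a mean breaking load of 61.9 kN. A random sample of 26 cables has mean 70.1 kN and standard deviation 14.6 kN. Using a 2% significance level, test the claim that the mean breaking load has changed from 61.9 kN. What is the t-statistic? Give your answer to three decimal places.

2.864

H0: μ = 61.9; H1: μ ≠ 61.9 (one-sample t-test, two-sided).
t = (x̄ − μ₀)/(s/√n) = (70.1 − 61.9)/(14.6/√26) = 2.864
df = n − 1 = 25
Two-sided p-value ≈ 0.0084
Since p ≈ 0.0084 < α = 0.02, reject H0; the data support H1.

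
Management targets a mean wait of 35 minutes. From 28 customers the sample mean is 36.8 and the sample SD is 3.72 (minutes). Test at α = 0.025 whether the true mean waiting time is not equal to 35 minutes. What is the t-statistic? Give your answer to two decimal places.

2.56

H0: μ = 35; H1: μ ≠ 35 (one-sample t-test, two-sided).
t = (x̄ − μ₀)/(s/√n) = (36.8 − 35)/(3.72/√28) = 2.56
df = n − 1 = 27
Two-sided p-value ≈ 0.016
Since p ≈ 0.016 < α = 0.025, reject H0; the data support H1.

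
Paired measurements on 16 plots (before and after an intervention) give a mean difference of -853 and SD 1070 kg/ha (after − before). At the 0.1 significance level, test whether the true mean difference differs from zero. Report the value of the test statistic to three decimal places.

-3.189

H0: μ_d = 0; H1: μ_d ≠ 0 (paired t-test on the differences, two-sided).
t = d̄/(s_d/√n) = -853/(1070/√16) = -3.189
df = n − 1 = 15
Two-sided p-value ≈ 0.006
Since p ≈ 0.006 < α = 0.1, reject H0; the evidence is statistically significant.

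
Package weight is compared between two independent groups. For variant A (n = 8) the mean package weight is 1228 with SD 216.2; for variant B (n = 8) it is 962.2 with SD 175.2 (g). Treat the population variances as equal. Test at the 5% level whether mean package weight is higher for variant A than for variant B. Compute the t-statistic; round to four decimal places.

Let group 1 = variant A, group 2 = variant B. H0: μ_1 = μ_2; H1: μ_1 > μ_2 (two-sample pooled-variance t-test, right-tailed).
s_p² = [(8−1)·216.2² + (8−1)·175.2²]/(8+8−2) = 38718.7
t = (1228 − 962.2)/√[38718.7·(1/8 + 1/8)] = 2.7016
df = n₁ + n₂ − 2 = 14
p-value = P(T ≥ 2.7016) ≈ 0.009
Since p ≈ 0.009 < α = 0.05, reject H0; the evidence is statistically significant.

2.7016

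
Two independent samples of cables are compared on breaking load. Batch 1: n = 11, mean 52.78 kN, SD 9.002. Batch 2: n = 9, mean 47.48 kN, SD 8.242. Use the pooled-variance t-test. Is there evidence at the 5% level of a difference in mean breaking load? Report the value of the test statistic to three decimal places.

Let group 1 = batch 1, group 2 = batch 2. H0: μ_1 = μ_2; H1: μ_1 ≠ μ_2 (two-sample pooled-variance t-test, two-sided).
s_p² = [(11−1)·9.002² + (9−1)·8.242²]/(11+9−2) = 75.2114
t = (52.78 − 47.48)/√[75.2114·(1/11 + 1/9)] = 1.360
df = n₁ + n₂ − 2 = 18
Two-sided p-value ≈ 0.1907
Since p ≈ 0.1907 > α = 0.05, fail to reject H0; the data do not provide sufficient evidence against H0.

1.360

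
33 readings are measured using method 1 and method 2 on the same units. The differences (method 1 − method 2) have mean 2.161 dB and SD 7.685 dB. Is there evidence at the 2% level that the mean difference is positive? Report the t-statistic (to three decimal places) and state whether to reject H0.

H0: μ_d = 0; H1: μ_d > 0 (paired t-test on the differences, right-tailed).
t = d̄/(s_d/√n) = 2.161/(7.685/√33) = 1.615
df = n − 1 = 32
p-value = P(T ≥ 1.615) ≈ 0.058
Since p ≈ 0.058 > α = 0.02, fail to reject H0; the data do not provide sufficient evidence against H0.

t = 1.615; fail to reject H0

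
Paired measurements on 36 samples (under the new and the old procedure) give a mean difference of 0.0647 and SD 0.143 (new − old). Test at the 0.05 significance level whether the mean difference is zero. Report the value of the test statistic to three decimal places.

H0: μ_d = 0; H1: μ_d ≠ 0 (paired t-test on the differences, two-sided).
t = d̄/(s_d/√n) = 0.0647/(0.143/√36) = 2.715
df = n − 1 = 35
Two-sided p-value ≈ 0.0102
Since p ≈ 0.0102 < α = 0.05, reject H0; the data support H1.

2.715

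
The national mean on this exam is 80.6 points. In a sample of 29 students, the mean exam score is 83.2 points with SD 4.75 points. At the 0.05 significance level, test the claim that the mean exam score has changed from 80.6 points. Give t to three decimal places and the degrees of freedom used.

H0: μ = 80.6; H1: μ ≠ 80.6 (one-sample t-test, two-sided).
t = (x̄ − μ₀)/(s/√n) = (83.2 − 80.6)/(4.75/√29) = 2.948
df = n − 1 = 28
Two-sided p-value ≈ 0.0064
Since p ≈ 0.0064 < α = 0.05, reject H0; the evidence is statistically significant.

t = 2.948, df = 28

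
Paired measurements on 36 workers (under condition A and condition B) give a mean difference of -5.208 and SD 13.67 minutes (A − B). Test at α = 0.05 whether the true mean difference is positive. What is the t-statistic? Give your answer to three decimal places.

-2.286

H0: μ_d = 0; H1: μ_d > 0 (paired t-test on the differences, right-tailed).
t = d̄/(s_d/√n) = -5.208/(13.67/√36) = -2.286
df = n − 1 = 35
p-value = P(T ≥ -2.286) ≈ 0.986
Since p ≈ 0.986 > α = 0.05, fail to reject H0; the data do not provide sufficient evidence against H0.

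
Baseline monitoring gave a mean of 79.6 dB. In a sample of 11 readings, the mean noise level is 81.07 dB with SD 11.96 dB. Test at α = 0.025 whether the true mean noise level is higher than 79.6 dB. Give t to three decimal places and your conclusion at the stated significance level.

t = 0.408; fail to reject H0

H0: μ = 79.6; H1: μ > 79.6 (one-sample t-test, right-tailed).
t = (x̄ − μ₀)/(s/√n) = (81.07 − 79.6)/(11.96/√11) = 0.408
df = n − 1 = 10
p-value = P(T ≥ 0.408) ≈ 0.346
Since p ≈ 0.346 > α = 0.025, fail to reject H0; the data do not provide sufficient evidence against H0.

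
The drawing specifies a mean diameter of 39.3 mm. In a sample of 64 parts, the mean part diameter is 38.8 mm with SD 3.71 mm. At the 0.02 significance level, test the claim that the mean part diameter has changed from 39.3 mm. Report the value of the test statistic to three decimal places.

H0: μ = 39.3; H1: μ ≠ 39.3 (one-sample t-test, two-sided).
t = (x̄ − μ₀)/(s/√n) = (38.8 − 39.3)/(3.71/√64) = -1.078
df = n − 1 = 63
Two-sided p-value ≈ 0.2851
Since p ≈ 0.2851 > α = 0.02, fail to reject H0; the evidence is not statistically significant.

-1.078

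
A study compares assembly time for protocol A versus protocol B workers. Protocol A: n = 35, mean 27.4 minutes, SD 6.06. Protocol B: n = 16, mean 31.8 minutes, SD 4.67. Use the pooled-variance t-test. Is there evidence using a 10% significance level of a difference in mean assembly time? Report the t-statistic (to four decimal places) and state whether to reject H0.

t = -2.5711; reject H0

Let group 1 = protocol A, group 2 = protocol B. H0: μ_1 = μ_2; H1: μ_1 ≠ μ_2 (two-sample pooled-variance t-test, two-sided).
s_p² = [(35−1)·6.06² + (16−1)·4.67²]/(35+16−2) = 32.1579
t = (27.4 − 31.8)/√[32.1579·(1/35 + 1/16)] = -2.5711
df = n₁ + n₂ − 2 = 49
Two-sided p-value ≈ 0.0132
Since p ≈ 0.0132 < α = 0.1, reject H0; the evidence is statistically significant.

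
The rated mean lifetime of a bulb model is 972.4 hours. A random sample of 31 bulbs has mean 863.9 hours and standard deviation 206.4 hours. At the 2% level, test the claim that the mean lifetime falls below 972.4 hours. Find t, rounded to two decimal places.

H0: μ = 972.4; H1: μ < 972.4 (one-sample t-test, left-tailed).
t = (x̄ − μ₀)/(s/√n) = (863.9 − 972.4)/(206.4/√31) = -2.93
df = n − 1 = 30
p-value = P(T ≤ -2.93) ≈ 0.003
Since p ≈ 0.003 < α = 0.02, reject H0; the data support H1.

-2.93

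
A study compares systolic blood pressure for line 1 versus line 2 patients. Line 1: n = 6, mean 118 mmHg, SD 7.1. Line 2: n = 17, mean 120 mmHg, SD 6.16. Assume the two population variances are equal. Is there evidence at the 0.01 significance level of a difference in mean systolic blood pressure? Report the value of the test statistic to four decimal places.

-0.6585

Let group 1 = line 1, group 2 = line 2. H0: μ_1 = μ_2; H1: μ_1 ≠ μ_2 (two-sample pooled-variance t-test, two-sided).
s_p² = [(6−1)·7.1² + (17−1)·6.16²]/(6+17−2) = 40.9133
t = (118 − 120)/√[40.9133·(1/6 + 1/17)] = -0.6585
df = n₁ + n₂ − 2 = 21
Two-sided p-value ≈ 0.5174
Since p ≈ 0.5174 > α = 0.01, fail to reject H0; the evidence is not statistically significant.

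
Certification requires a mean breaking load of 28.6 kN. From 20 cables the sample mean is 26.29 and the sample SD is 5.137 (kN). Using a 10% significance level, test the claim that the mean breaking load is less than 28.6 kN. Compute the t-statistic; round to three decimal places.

H0: μ = 28.6; H1: μ < 28.6 (one-sample t-test, left-tailed).
t = (x̄ − μ₀)/(s/√n) = (26.29 − 28.6)/(5.137/√20) = -2.011
df = n − 1 = 19
p-value = P(T ≤ -2.011) ≈ 0.029
Since p ≈ 0.029 < α = 0.1, reject H0; the data support H1.

-2.011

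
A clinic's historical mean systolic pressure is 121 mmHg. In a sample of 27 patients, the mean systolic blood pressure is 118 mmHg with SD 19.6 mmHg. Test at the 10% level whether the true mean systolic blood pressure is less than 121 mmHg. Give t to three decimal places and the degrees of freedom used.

H0: μ = 121; H1: μ < 121 (one-sample t-test, left-tailed).
t = (x̄ − μ₀)/(s/√n) = (118 − 121)/(19.6/√27) = -0.795
df = n − 1 = 26
p-value = P(T ≤ -0.795) ≈ 0.217
Since p ≈ 0.217 > α = 0.1, fail to reject H0; the evidence is not statistically significant.

t = -0.795, df = 26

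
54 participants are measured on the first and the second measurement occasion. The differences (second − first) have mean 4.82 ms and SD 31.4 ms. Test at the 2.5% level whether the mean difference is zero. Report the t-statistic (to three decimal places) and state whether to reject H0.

t = 1.128; fail to reject H0

H0: μ_d = 0; H1: μ_d ≠ 0 (paired t-test on the differences, two-sided).
t = d̄/(s_d/√n) = 4.82/(31.4/√54) = 1.128
df = n − 1 = 53
Two-sided p-value ≈ 0.264
Since p ≈ 0.264 > α = 0.025, fail to reject H0; the evidence is not statistically significant.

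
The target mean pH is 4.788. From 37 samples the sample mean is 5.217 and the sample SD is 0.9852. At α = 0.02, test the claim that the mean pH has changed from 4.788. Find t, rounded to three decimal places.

2.649

H0: μ = 4.788; H1: μ ≠ 4.788 (one-sample t-test, two-sided).
t = (x̄ − μ₀)/(s/√n) = (5.217 − 4.788)/(0.9852/√37) = 2.649
df = n − 1 = 36
Two-sided p-value ≈ 0.0119
Since p ≈ 0.0119 < α = 0.02, reject H0; the data support H1.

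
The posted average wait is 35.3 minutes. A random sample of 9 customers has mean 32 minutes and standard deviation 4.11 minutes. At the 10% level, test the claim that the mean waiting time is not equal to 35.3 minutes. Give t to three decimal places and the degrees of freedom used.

H0: μ = 35.3; H1: μ ≠ 35.3 (one-sample t-test, two-sided).
t = (x̄ − μ₀)/(s/√n) = (32 − 35.3)/(4.11/√9) = -2.409
df = n − 1 = 8
Two-sided p-value ≈ 0.043
Since p ≈ 0.043 < α = 0.1, reject H0; the data support H1.

t = -2.409, df = 8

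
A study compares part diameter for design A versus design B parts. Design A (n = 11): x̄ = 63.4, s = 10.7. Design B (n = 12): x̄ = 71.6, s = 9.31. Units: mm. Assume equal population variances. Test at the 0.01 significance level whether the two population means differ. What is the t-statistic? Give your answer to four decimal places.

-1.9652

Let group 1 = design A, group 2 = design B. H0: μ_1 = μ_2; H1: μ_1 ≠ μ_2 (two-sample pooled-variance t-test, two-sided).
s_p² = [(11−1)·10.7² + (12−1)·9.31²]/(11+12−2) = 99.9208
t = (63.4 − 71.6)/√[99.9208·(1/11 + 1/12)] = -1.9652
df = n₁ + n₂ − 2 = 21
Two-sided p-value ≈ 0.0628
Since p ≈ 0.0628 > α = 0.01, fail to reject H0; the data do not provide sufficient evidence against H0.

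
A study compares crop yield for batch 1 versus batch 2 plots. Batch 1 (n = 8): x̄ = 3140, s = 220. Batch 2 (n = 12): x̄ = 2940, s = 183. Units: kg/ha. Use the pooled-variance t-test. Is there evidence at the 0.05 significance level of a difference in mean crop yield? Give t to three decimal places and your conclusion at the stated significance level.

t = 2.211; reject H0

Let group 1 = batch 1, group 2 = batch 2. H0: μ_1 = μ_2; H1: μ_1 ≠ μ_2 (two-sample pooled-variance t-test, two-sided).
s_p² = [(8−1)·220² + (12−1)·183²]/(8+12−2) = 39287.7
t = (3140 − 2940)/√[39287.7·(1/8 + 1/12)] = 2.211
df = n₁ + n₂ − 2 = 18
Two-sided p-value ≈ 0.040
Since p ≈ 0.040 < α = 0.05, reject H0; the evidence is statistically significant.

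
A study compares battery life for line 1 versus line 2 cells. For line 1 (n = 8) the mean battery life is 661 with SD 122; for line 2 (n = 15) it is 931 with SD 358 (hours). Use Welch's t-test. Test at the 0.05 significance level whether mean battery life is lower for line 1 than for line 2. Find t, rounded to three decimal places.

Let group 1 = line 1, group 2 = line 2. H0: μ_1 = μ_2; H1: μ_1 < μ_2 (Welch's two-sample t-test, left-tailed).
t = (x̄_1 − x̄_2)/√(s_1²/n_1 + s_2²/n_2) = (661 − 931)/√(122²/8 + 358²/15) = -2.647
Welch–Satterthwaite df ≈ 18.96
p-value = P(T ≤ -2.647) ≈ 0.0080
Since p ≈ 0.0080 < α = 0.05, reject H0; the data support H1.

-2.647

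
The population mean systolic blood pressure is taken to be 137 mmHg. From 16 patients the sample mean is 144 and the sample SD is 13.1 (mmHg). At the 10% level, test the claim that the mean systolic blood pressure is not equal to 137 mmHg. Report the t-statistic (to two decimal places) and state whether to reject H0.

t = 2.14; reject H0

H0: μ = 137; H1: μ ≠ 137 (one-sample t-test, two-sided).
t = (x̄ − μ₀)/(s/√n) = (144 − 137)/(13.1/√16) = 2.14
df = n − 1 = 15
Two-sided p-value ≈ 0.0494
Since p ≈ 0.0494 < α = 0.1, reject H0; the data support H1.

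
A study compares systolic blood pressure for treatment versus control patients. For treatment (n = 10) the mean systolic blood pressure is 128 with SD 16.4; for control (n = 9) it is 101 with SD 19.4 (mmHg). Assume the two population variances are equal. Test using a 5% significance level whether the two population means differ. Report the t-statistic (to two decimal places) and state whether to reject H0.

Let group 1 = treatment, group 2 = control. H0: μ_1 = μ_2; H1: μ_1 ≠ μ_2 (two-sample pooled-variance t-test, two-sided).
s_p² = [(10−1)·16.4² + (9−1)·19.4²]/(10+9−2) = 319.501
t = (128 − 101)/√[319.501·(1/10 + 1/9)] = 3.29
df = n₁ + n₂ − 2 = 17
Two-sided p-value ≈ 0.004
Since p ≈ 0.004 < α = 0.05, reject H0; the data support H1.

t = 3.29; reject H0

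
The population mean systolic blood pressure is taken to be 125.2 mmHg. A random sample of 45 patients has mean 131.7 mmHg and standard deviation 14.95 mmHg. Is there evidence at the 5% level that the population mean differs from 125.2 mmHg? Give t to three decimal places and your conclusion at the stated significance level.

H0: μ = 125.2; H1: μ ≠ 125.2 (one-sample t-test, two-sided).
t = (x̄ − μ₀)/(s/√n) = (131.7 − 125.2)/(14.95/√45) = 2.917
df = n − 1 = 44
Two-sided p-value ≈ 0.006
Since p ≈ 0.006 < α = 0.05, reject H0; the evidence is statistically significant.

t = 2.917; reject H0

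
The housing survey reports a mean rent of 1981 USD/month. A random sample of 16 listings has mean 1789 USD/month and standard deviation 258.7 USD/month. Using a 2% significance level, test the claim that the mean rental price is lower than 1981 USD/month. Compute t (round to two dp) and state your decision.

t = -2.97; reject H0

H0: μ = 1981; H1: μ < 1981 (one-sample t-test, left-tailed).
t = (x̄ − μ₀)/(s/√n) = (1789 − 1981)/(258.7/√16) = -2.97
df = n − 1 = 15
p-value = P(T ≤ -2.97) ≈ 0.0048
Since p ≈ 0.0048 < α = 0.02, reject H0; the evidence is statistically significant.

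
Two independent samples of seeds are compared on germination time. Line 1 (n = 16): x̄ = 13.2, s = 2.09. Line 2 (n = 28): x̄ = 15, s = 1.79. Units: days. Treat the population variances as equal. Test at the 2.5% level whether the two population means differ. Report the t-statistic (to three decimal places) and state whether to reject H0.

Let group 1 = line 1, group 2 = line 2. H0: μ_1 = μ_2; H1: μ_1 ≠ μ_2 (two-sample pooled-variance t-test, two-sided).
s_p² = [(16−1)·2.09² + (28−1)·1.79²]/(16+28−2) = 3.61981
t = (13.2 − 15)/√[3.61981·(1/16 + 1/28)] = -3.019
df = n₁ + n₂ − 2 = 42
Two-sided p-value ≈ 0.004
Since p ≈ 0.004 < α = 0.025, reject H0; the data support H1.

t = -3.019; reject H0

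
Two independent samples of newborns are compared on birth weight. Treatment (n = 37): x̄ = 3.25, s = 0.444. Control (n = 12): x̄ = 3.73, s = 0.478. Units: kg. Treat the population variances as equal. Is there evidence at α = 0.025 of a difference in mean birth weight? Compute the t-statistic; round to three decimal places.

Let group 1 = treatment, group 2 = control. H0: μ_1 = μ_2; H1: μ_1 ≠ μ_2 (two-sample pooled-variance t-test, two-sided).
s_p² = [(37−1)·0.444² + (12−1)·0.478²]/(37+12−2) = 0.204473
t = (3.25 − 3.73)/√[0.204473·(1/37 + 1/12)] = -3.195
df = n₁ + n₂ − 2 = 47
Two-sided p-value ≈ 0.0025
Since p ≈ 0.0025 < α = 0.025, reject H0; the data support H1.

-3.195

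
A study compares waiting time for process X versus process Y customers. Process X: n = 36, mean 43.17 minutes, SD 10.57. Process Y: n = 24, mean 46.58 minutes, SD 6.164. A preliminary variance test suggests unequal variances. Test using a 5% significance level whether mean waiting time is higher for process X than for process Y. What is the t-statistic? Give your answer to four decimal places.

-1.5752

Let group 1 = process X, group 2 = process Y. H0: μ_1 = μ_2; H1: μ_1 > μ_2 (Welch's two-sample t-test, right-tailed).
t = (x̄_1 − x̄_2)/√(s_1²/n_1 + s_2²/n_2) = (43.17 − 46.58)/√(10.57²/36 + 6.164²/24) = -1.5752
Welch–Satterthwaite df ≈ 57.18
p-value = P(T ≥ -1.5752) ≈ 0.940
Since p ≈ 0.940 > α = 0.05, fail to reject H0; the evidence is not statistically significant.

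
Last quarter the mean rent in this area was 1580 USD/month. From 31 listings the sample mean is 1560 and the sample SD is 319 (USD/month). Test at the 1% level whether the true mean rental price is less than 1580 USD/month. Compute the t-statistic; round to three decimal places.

H0: μ = 1580; H1: μ < 1580 (one-sample t-test, left-tailed).
t = (x̄ − μ₀)/(s/√n) = (1560 − 1580)/(319/√31) = -0.349
df = n − 1 = 30
p-value = P(T ≤ -0.349) ≈ 0.3647
Since p ≈ 0.3647 > α = 0.01, fail to reject H0; the evidence is not statistically significant.

-0.349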